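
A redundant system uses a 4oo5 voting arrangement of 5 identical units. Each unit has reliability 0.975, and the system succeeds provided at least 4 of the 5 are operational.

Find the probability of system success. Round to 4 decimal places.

0.9941

R = Σ_{i=4}^{5} C(5,i) p^i (1−p)^{5−i} with p = 0.975
C(5,4)·0.975^4·0.025^1 = 0.112961
C(5,5)·0.975^5·0.025^0 = 0.881096
Sum = 0.9941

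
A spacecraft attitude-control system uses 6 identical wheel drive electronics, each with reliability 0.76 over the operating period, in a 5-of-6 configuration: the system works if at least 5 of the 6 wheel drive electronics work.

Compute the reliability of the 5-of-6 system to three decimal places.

R = Σ_{i=5}^{6} C(6,i) p^i (1−p)^{6−i} with p = 0.76
C(6,5)·0.76^5·0.24^1 = 0.36512
C(6,6)·0.76^6·0.24^0 = 0.19270
Sum = 0.558

0.558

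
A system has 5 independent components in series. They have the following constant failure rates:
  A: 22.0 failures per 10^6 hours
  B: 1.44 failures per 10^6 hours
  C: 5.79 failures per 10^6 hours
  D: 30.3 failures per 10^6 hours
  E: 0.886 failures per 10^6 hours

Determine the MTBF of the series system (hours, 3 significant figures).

16600

Series of exponential components: λ_sys = Σ λ_i
λ_sys = 0.0000220 + 0.00000144 + 0.00000579 + 0.0000303 + 0.000000886 = 6.0416e-05 /h
MTBF = 1 / λ_sys = 16600 h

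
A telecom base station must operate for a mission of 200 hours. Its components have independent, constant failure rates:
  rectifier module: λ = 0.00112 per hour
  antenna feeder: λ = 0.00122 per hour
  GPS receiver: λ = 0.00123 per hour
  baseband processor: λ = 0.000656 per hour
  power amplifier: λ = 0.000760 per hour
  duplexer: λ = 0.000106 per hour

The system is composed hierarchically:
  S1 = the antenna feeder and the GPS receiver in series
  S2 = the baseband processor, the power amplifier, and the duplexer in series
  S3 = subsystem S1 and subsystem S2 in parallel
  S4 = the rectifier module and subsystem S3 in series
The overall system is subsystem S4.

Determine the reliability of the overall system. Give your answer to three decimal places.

R(rectifier module) = exp(−0.00112 × 200) = 0.79932
R(antenna feeder) = exp(−0.00122 × 200) = 0.78349
R(GPS receiver) = exp(−0.00123 × 200) = 0.78192
R(baseband processor) = exp(−0.000656 × 200) = 0.87704
R(power amplifier) = exp(−0.000760 × 200) = 0.85899
R(duplexer) = exp(−0.000106 × 200) = 0.97902
Series (antenna feeder and GPS receiver): 0.78349 × 0.78192 = 0.61263
Series (baseband processor, power amplifier, and duplexer): 0.87704 × 0.85899 × 0.97902 = 0.73756
Parallel ([0.61263] and [0.73756]): 1 − (1 − 0.61263)(1 − 0.73756) = 0.89834
Series (rectifier module and [0.89834]): 0.79932 × 0.89834 = 0.718

0.718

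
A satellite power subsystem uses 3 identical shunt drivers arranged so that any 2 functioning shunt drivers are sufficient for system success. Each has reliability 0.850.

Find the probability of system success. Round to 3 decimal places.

0.939

R = Σ_{i=2}^{3} C(3,i) p^i (1−p)^{3−i} with p = 0.850
C(3,2)·0.850^2·0.150^1 = 0.32513
C(3,3)·0.850^3·0.150^0 = 0.61413
Sum = 0.939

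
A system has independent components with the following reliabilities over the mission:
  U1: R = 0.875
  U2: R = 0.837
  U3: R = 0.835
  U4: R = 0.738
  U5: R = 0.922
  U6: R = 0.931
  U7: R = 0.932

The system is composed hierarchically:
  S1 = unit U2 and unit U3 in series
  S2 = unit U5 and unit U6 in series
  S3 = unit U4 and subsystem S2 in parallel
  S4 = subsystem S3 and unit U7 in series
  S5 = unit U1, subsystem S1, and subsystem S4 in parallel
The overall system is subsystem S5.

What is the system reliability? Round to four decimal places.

0.9961

Series (U2 and U3): 0.837000 × 0.835000 = 0.698895
Series (U5 and U6): 0.922000 × 0.931000 = 0.858382
Parallel (U4 and [0.858382]): 1 − (1 − 0.738000)(1 − 0.858382) = 0.962896
Series ([0.962896] and U7): 0.962896 × 0.932000 = 0.897419
Parallel (U1, [0.698895], and [0.897419]): 1 − (1 − 0.875000)(1 − 0.698895)(1 − 0.897419) = 0.9961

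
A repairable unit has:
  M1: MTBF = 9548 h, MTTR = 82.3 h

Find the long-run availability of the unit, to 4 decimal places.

0.9915

A(M1) = MTBF/(MTBF+MTTR) = 9548/(9548+82.3) = 0.9915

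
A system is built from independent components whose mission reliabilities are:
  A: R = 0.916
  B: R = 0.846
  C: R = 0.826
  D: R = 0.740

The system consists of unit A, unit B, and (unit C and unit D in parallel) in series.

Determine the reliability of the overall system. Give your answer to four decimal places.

Parallel (C and D): 1 − (1 − 0.826000)(1 − 0.740000) = 0.954760
Series (A, B, and [0.954760]): 0.916000 × 0.846000 × 0.954760 = 0.7399

0.7399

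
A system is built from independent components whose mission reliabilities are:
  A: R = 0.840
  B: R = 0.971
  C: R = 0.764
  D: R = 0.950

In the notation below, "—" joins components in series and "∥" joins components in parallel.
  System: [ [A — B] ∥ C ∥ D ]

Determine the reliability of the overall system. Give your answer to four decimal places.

Series (A and B): 0.840000 × 0.971000 = 0.815640
Parallel ([0.815640], C, and D): 1 − (1 − 0.815640)(1 − 0.764000)(1 − 0.950000) = 0.9978

0.9978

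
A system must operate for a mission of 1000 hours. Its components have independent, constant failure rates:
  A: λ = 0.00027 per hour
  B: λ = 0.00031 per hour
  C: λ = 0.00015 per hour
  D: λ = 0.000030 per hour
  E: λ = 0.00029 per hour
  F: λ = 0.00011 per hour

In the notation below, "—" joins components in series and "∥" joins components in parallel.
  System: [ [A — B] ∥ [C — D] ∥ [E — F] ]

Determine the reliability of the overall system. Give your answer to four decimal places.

0.9761

R(A) = exp(−0.00027 × 1000) = 0.763379
R(B) = exp(−0.00031 × 1000) = 0.733447
R(C) = exp(−0.00015 × 1000) = 0.860708
R(D) = exp(−0.000030 × 1000) = 0.970446
R(E) = exp(−0.00029 × 1000) = 0.748264
R(F) = exp(−0.00011 × 1000) = 0.895834
Series (A and B): 0.763379 × 0.733447 = 0.559898
Series (C and D): 0.860708 × 0.970446 = 0.835271
Series (E and F): 0.748264 × 0.895834 = 0.670320
Parallel ([0.559898], [0.835271], and [0.670320]): 1 − (1 − 0.559898)(1 − 0.835271)(1 − 0.670320) = 0.9761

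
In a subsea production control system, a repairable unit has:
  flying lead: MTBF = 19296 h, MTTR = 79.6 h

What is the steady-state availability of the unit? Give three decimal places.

0.996

A(flying lead) = MTBF/(MTBF+MTTR) = 19296/(19296+79.6) = 0.996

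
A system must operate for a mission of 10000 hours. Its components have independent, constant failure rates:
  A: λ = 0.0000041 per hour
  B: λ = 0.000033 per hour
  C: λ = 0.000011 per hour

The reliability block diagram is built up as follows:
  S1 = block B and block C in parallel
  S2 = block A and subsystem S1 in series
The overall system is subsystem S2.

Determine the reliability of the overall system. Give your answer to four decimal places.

0.9317

R(A) = exp(−0.0000041 × 10000) = 0.959829
R(B) = exp(−0.000033 × 10000) = 0.718924
R(C) = exp(−0.000011 × 10000) = 0.895834
Parallel (B and C): 1 − (1 − 0.718924)(1 − 0.895834) = 0.970721
Series (A and [0.970721]): 0.959829 × 0.970721 = 0.9317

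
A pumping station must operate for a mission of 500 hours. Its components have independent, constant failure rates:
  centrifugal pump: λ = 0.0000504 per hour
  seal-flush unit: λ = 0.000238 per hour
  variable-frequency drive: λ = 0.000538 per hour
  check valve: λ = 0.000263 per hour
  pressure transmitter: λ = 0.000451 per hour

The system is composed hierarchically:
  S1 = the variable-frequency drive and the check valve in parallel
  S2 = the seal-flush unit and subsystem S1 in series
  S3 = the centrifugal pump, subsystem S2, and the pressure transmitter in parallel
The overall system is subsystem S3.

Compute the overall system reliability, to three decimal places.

0.999

R(centrifugal pump) = exp(−0.0000504 × 500) = 0.97511
R(seal-flush unit) = exp(−0.000238 × 500) = 0.88781
R(variable-frequency drive) = exp(−0.000538 × 500) = 0.76414
R(check valve) = exp(−0.000263 × 500) = 0.87678
R(pressure transmitter) = exp(−0.000451 × 500) = 0.79812
Parallel (variable-frequency drive and check valve): 1 − (1 − 0.76414)(1 − 0.87678) = 0.97094
Series (seal-flush unit and [0.97094]): 0.88781 × 0.97094 = 0.86201
Parallel (centrifugal pump, [0.86201], and pressure transmitter): 1 − (1 − 0.97511)(1 − 0.86201)(1 − 0.79812) = 0.999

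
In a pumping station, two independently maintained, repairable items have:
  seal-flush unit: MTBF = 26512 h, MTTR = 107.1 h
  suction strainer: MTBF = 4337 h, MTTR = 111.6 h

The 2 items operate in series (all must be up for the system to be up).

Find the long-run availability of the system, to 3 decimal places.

A(seal-flush unit) = MTBF/(MTBF+MTTR) = 26512/(26512+107.1) = 0.995977
A(suction strainer) = MTBF/(MTBF+MTTR) = 4337/(4337+111.6) = 0.974913
Series availability: 0.995977 × 0.974913 = 0.971

0.971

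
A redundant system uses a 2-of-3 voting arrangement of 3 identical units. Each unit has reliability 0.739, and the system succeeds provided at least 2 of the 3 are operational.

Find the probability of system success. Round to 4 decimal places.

R = Σ_{i=2}^{3} C(3,i) p^i (1−p)^{3−i} with p = 0.739
C(3,2)·0.739^2·0.261^1 = 0.427613
C(3,3)·0.739^3·0.261^0 = 0.403583
Sum = 0.8312

0.8312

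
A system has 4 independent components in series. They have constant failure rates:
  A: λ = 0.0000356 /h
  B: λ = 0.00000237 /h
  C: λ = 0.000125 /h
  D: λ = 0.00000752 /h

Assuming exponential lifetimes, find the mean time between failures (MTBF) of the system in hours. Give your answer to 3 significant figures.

5870

Series of exponential components: λ_sys = Σ λ_i
λ_sys = 0.0000356 + 0.00000237 + 0.000125 + 0.00000752 = 1.7049e-04 /h
MTBF = 1 / λ_sys = 5870 h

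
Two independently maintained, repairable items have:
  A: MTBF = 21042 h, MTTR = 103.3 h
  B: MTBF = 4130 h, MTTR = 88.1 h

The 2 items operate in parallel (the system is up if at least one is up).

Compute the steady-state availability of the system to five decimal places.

A(A) = MTBF/(MTBF+MTTR) = 21042/(21042+103.3) = 0.995115
A(B) = MTBF/(MTBF+MTTR) = 4130/(4130+88.1) = 0.979114
Parallel availability: 1 − (1 − 0.995115)(1 − 0.979114) = 0.99990

0.99990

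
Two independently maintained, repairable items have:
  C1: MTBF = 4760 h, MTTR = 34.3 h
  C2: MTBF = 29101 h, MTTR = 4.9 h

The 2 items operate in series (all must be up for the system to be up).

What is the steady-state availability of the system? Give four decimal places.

0.9927

A(C1) = MTBF/(MTBF+MTTR) = 4760/(4760+34.3) = 0.992846
A(C2) = MTBF/(MTBF+MTTR) = 29101/(29101+4.9) = 0.999832
Series availability: 0.992846 × 0.999832 = 0.9927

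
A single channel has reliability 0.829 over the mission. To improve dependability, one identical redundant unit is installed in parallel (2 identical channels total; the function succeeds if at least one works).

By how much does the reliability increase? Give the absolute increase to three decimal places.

R_before = 0.829
R_after = 1 − (1 − 0.829)^2 = 0.971
ΔR = 0.971 − 0.829 = 0.142

0.142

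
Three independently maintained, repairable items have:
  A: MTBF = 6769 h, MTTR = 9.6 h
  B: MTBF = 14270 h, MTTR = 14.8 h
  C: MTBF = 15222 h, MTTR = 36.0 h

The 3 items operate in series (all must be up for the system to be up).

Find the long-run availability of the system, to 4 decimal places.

0.9952

A(A) = MTBF/(MTBF+MTTR) = 6769/(6769+9.6) = 0.998584
A(B) = MTBF/(MTBF+MTTR) = 14270/(14270+14.8) = 0.998964
A(C) = MTBF/(MTBF+MTTR) = 15222/(15222+36.0) = 0.997641
Series availability: 0.998584 × 0.998964 × 0.997641 = 0.9952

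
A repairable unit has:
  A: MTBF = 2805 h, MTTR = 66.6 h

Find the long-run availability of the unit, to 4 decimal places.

0.9768

A(A) = MTBF/(MTBF+MTTR) = 2805/(2805+66.6) = 0.9768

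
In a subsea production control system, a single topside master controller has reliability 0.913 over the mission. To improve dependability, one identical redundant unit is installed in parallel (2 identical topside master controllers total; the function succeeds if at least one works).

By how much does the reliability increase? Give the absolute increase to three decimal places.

0.079

R_before = 0.913
R_after = 1 − (1 − 0.913)^2 = 0.992
ΔR = 0.992 − 0.913 = 0.079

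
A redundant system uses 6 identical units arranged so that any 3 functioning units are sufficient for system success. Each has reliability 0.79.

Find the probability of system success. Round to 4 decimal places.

0.9798

R = Σ_{i=3}^{6} C(6,i) p^i (1−p)^{6−i} with p = 0.79
C(6,3)·0.79^3·0.21^3 = 0.091321
C(6,4)·0.79^4·0.21^2 = 0.257655
C(6,5)·0.79^5·0.21^1 = 0.387709
C(6,6)·0.79^6·0.21^0 = 0.243087
Sum = 0.9798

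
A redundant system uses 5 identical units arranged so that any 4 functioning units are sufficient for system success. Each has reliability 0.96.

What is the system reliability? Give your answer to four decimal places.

0.9852

R = Σ_{i=4}^{5} C(5,i) p^i (1−p)^{5−i} with p = 0.96
C(5,4)·0.96^4·0.04^1 = 0.169869
C(5,5)·0.96^5·0.04^0 = 0.815373
Sum = 0.9852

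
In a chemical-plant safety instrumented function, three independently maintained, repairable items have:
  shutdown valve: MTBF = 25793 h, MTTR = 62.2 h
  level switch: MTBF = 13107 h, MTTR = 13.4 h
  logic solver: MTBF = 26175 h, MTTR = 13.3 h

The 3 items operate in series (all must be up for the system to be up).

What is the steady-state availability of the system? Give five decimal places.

A(shutdown valve) = MTBF/(MTBF+MTTR) = 25793/(25793+62.2) = 0.997594
A(level switch) = MTBF/(MTBF+MTTR) = 13107/(13107+13.4) = 0.998979
A(logic solver) = MTBF/(MTBF+MTTR) = 26175/(26175+13.3) = 0.999492
Series availability: 0.997594 × 0.998979 × 0.999492 = 0.99607

0.99607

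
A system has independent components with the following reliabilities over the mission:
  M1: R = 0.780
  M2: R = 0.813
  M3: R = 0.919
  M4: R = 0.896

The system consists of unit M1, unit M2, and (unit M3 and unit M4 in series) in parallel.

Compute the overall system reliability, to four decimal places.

0.9927

Series (M3 and M4): 0.919000 × 0.896000 = 0.823424
Parallel (M1, M2, and [0.823424]): 1 − (1 − 0.780000)(1 − 0.813000)(1 − 0.823424) = 0.9927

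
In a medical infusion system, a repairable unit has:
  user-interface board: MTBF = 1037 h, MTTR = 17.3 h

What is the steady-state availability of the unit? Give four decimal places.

A(user-interface board) = MTBF/(MTBF+MTTR) = 1037/(1037+17.3) = 0.9836

0.9836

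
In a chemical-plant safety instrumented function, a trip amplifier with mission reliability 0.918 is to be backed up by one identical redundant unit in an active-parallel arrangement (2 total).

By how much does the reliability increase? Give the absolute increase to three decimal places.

0.075

R_before = 0.918
R_after = 1 − (1 − 0.918)^2 = 0.993
ΔR = 0.993 − 0.918 = 0.075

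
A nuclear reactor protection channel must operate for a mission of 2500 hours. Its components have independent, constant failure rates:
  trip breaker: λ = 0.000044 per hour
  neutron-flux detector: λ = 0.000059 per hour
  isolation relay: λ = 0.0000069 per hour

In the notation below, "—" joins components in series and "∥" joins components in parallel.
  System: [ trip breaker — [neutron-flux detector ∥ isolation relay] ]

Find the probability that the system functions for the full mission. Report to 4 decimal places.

0.8937

R(trip breaker) = exp(−0.000044 × 2500) = 0.895834
R(neutron-flux detector) = exp(−0.000059 × 2500) = 0.862862
R(isolation relay) = exp(−0.0000069 × 2500) = 0.982898
Parallel (neutron-flux detector and isolation relay): 1 − (1 − 0.862862)(1 − 0.982898) = 0.997655
Series (trip breaker and [0.997655]): 0.895834 × 0.997655 = 0.8937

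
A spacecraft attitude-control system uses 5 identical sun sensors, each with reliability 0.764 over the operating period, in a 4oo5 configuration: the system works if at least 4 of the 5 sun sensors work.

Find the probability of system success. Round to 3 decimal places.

0.662

R = Σ_{i=4}^{5} C(5,i) p^i (1−p)^{5−i} with p = 0.764
C(5,4)·0.764^4·0.236^1 = 0.40203
C(5,5)·0.764^5·0.236^0 = 0.26030
Sum = 0.662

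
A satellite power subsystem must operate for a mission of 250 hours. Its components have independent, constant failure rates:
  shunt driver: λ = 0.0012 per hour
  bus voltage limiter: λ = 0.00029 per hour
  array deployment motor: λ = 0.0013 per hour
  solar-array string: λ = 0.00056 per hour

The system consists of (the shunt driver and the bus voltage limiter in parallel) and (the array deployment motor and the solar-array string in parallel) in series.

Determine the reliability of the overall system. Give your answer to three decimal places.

0.946

R(shunt driver) = exp(−0.0012 × 250) = 0.74082
R(bus voltage limiter) = exp(−0.00029 × 250) = 0.93007
R(array deployment motor) = exp(−0.0013 × 250) = 0.72253
R(solar-array string) = exp(−0.00056 × 250) = 0.86936
Parallel (shunt driver and bus voltage limiter): 1 − (1 − 0.74082)(1 − 0.93007) = 0.98188
Parallel (array deployment motor and solar-array string): 1 − (1 − 0.72253)(1 − 0.86936) = 0.96375
Series ([0.98188] and [0.96375]): 0.98188 × 0.96375 = 0.946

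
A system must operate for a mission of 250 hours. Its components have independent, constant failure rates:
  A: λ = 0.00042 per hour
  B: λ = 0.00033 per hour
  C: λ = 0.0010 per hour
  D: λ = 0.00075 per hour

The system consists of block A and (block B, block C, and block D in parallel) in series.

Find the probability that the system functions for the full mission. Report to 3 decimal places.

0.898

R(A) = exp(−0.00042 × 250) = 0.90032
R(B) = exp(−0.00033 × 250) = 0.92081
R(C) = exp(−0.0010 × 250) = 0.77880
R(D) = exp(−0.00075 × 250) = 0.82903
Parallel (B, C, and D): 1 − (1 − 0.92081)(1 − 0.77880)(1 − 0.82903) = 0.99701
Series (A and [0.99701]): 0.90032 × 0.99701 = 0.898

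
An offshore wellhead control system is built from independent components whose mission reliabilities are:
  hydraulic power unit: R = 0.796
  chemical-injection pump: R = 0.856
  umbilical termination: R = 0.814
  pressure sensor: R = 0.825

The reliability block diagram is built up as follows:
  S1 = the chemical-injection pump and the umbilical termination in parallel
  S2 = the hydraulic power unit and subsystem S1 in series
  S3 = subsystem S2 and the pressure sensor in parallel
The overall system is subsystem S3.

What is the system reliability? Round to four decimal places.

0.9606

Parallel (chemical-injection pump and umbilical termination): 1 − (1 − 0.856000)(1 − 0.814000) = 0.973216
Series (hydraulic power unit and [0.973216]): 0.796000 × 0.973216 = 0.774680
Parallel ([0.774680] and pressure sensor): 1 − (1 − 0.774680)(1 − 0.825000) = 0.9606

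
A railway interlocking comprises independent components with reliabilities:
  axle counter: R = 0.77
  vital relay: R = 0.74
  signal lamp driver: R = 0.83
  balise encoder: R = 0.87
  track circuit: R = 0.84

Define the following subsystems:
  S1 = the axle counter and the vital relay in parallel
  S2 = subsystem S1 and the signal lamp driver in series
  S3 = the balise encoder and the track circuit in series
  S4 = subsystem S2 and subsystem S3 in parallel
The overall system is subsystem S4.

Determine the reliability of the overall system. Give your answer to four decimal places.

0.9409

Parallel (axle counter and vital relay): 1 − (1 − 0.770000)(1 − 0.740000) = 0.940200
Series ([0.940200] and signal lamp driver): 0.940200 × 0.830000 = 0.780366
Series (balise encoder and track circuit): 0.870000 × 0.840000 = 0.730800
Parallel ([0.780366] and [0.730800]): 1 − (1 − 0.780366)(1 − 0.730800) = 0.9409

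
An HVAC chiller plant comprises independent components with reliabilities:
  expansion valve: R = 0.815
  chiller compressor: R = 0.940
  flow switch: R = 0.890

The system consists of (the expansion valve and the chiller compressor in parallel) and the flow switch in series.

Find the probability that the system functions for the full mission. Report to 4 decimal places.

0.8801

Parallel (expansion valve and chiller compressor): 1 − (1 − 0.815000)(1 − 0.940000) = 0.988900
Series ([0.988900] and flow switch): 0.988900 × 0.890000 = 0.8801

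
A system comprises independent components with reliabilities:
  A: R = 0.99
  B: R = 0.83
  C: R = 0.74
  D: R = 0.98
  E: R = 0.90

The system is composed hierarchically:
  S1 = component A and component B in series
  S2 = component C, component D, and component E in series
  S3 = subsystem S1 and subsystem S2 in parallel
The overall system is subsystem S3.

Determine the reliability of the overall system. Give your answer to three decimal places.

Series (A and B): 0.99000 × 0.83000 = 0.82170
Series (C, D, and E): 0.74000 × 0.98000 × 0.90000 = 0.65268
Parallel ([0.82170] and [0.65268]): 1 − (1 − 0.82170)(1 − 0.65268) = 0.938

0.938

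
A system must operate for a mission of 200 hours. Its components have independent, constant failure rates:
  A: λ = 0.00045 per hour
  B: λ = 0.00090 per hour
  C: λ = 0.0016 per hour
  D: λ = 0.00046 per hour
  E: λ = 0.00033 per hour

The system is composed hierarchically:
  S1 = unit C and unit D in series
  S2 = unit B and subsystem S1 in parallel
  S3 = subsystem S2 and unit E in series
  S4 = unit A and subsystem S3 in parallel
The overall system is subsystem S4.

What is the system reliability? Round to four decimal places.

0.9900

R(A) = exp(−0.00045 × 200) = 0.913931
R(B) = exp(−0.00090 × 200) = 0.835270
R(C) = exp(−0.0016 × 200) = 0.726149
R(D) = exp(−0.00046 × 200) = 0.912105
R(E) = exp(−0.00033 × 200) = 0.936131
Series (C and D): 0.726149 × 0.912105 = 0.662324
Parallel (B and [0.662324]): 1 − (1 − 0.835270)(1 − 0.662324) = 0.944375
Series ([0.944375] and E): 0.944375 × 0.936131 = 0.884059
Parallel (A and [0.884059]): 1 − (1 − 0.913931)(1 − 0.884059) = 0.9900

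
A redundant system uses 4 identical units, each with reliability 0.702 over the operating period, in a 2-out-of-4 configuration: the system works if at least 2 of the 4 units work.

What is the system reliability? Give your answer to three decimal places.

R = Σ_{i=2}^{4} C(4,i) p^i (1−p)^{4−i} with p = 0.702
C(4,2)·0.702^2·0.298^2 = 0.26258
C(4,3)·0.702^3·0.298^1 = 0.41237
C(4,4)·0.702^4·0.298^0 = 0.24286
Sum = 0.918

0.918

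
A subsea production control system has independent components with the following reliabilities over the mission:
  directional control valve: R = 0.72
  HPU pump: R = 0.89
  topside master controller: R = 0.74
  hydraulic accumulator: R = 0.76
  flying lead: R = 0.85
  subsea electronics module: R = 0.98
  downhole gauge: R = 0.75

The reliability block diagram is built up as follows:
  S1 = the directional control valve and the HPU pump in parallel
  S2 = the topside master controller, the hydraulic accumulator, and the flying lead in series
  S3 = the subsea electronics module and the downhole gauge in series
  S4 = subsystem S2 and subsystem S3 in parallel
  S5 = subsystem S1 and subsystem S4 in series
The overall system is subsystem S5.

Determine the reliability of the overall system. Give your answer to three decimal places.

0.835

Parallel (directional control valve and HPU pump): 1 − (1 − 0.72000)(1 − 0.89000) = 0.96920
Series (topside master controller, hydraulic accumulator, and flying lead): 0.74000 × 0.76000 × 0.85000 = 0.47804
Series (subsea electronics module and downhole gauge): 0.98000 × 0.75000 = 0.73500
Parallel ([0.47804] and [0.73500]): 1 − (1 − 0.47804)(1 − 0.73500) = 0.86168
Series ([0.96920] and [0.86168]): 0.96920 × 0.86168 = 0.835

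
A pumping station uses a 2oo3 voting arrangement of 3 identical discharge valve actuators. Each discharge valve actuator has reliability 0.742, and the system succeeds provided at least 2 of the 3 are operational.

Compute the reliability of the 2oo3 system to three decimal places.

0.835

R = Σ_{i=2}^{3} C(3,i) p^i (1−p)^{3−i} with p = 0.742
C(3,2)·0.742^2·0.258^1 = 0.42614
C(3,3)·0.742^3·0.258^0 = 0.40852
Sum = 0.835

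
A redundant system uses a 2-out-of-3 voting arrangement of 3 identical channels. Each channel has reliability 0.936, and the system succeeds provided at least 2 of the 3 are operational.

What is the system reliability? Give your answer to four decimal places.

0.9882

R = Σ_{i=2}^{3} C(3,i) p^i (1−p)^{3−i} with p = 0.936
C(3,2)·0.936^2·0.064^1 = 0.168210
C(3,3)·0.936^3·0.064^0 = 0.820026
Sum = 0.9882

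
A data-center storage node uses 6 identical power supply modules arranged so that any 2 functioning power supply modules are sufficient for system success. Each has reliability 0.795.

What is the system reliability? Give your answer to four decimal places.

0.9982

R = Σ_{i=2}^{6} C(6,i) p^i (1−p)^{6−i} with p = 0.795
C(6,2)·0.795^2·0.205^4 = 0.016743
C(6,3)·0.795^3·0.205^3 = 0.086575
C(6,4)·0.795^4·0.205^2 = 0.251807
C(6,5)·0.795^5·0.205^1 = 0.390608
C(6,6)·0.795^6·0.205^0 = 0.252466
Sum = 0.9982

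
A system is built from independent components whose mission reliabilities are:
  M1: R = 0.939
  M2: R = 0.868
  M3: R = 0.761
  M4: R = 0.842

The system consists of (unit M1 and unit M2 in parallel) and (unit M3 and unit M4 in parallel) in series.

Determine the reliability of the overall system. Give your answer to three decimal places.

Parallel (M1 and M2): 1 − (1 − 0.93900)(1 − 0.86800) = 0.99195
Parallel (M3 and M4): 1 − (1 − 0.76100)(1 − 0.84200) = 0.96224
Series ([0.99195] and [0.96224]): 0.99195 × 0.96224 = 0.954

0.954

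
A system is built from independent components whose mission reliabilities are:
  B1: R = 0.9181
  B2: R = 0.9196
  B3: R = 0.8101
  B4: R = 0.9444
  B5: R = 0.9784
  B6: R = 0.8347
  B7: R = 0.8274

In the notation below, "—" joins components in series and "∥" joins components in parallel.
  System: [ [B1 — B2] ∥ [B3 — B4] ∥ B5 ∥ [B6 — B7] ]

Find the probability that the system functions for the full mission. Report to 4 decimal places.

Series (B1 and B2): 0.918100 × 0.919600 = 0.844285
Series (B3 and B4): 0.810100 × 0.944400 = 0.765058
Series (B6 and B7): 0.834700 × 0.827400 = 0.690631
Parallel ([0.844285], [0.765058], B5, and [0.690631]): 1 − (1 − 0.844285)(1 − 0.765058)(1 − 0.978400)(1 − 0.690631) = 0.9998

0.9998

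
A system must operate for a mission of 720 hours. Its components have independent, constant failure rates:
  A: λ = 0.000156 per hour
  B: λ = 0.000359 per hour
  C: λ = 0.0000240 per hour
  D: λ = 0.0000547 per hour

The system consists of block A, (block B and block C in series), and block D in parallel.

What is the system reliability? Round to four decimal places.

R(A) = exp(−0.000156 × 720) = 0.893758
R(B) = exp(−0.000359 × 720) = 0.772224
R(C) = exp(−0.0000240 × 720) = 0.982868
R(D) = exp(−0.0000547 × 720) = 0.961381
Series (B and C): 0.772224 × 0.982868 = 0.758994
Parallel (A, [0.758994], and D): 1 − (1 − 0.893758)(1 − 0.758994)(1 − 0.961381) = 0.9990

0.9990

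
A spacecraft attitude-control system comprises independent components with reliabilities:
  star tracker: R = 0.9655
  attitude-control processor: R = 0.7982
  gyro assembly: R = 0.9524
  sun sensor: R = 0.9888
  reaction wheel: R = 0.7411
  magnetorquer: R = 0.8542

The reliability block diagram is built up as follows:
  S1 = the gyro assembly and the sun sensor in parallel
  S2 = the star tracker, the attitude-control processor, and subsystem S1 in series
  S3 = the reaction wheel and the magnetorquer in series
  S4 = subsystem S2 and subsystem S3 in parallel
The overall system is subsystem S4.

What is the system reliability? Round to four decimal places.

Parallel (gyro assembly and sun sensor): 1 − (1 − 0.952400)(1 − 0.988800) = 0.999467
Series (star tracker, attitude-control processor, and [0.999467]): 0.965500 × 0.798200 × 0.999467 = 0.770251
Series (reaction wheel and magnetorquer): 0.741100 × 0.854200 = 0.633048
Parallel ([0.770251] and [0.633048]): 1 − (1 − 0.770251)(1 − 0.633048) = 0.9157

0.9157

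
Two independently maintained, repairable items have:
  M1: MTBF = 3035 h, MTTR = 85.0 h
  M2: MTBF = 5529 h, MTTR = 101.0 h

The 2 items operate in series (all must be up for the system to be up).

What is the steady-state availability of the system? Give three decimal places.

0.955

A(M1) = MTBF/(MTBF+MTTR) = 3035/(3035+85.0) = 0.972756
A(M2) = MTBF/(MTBF+MTTR) = 5529/(5529+101.0) = 0.982060
Series availability: 0.972756 × 0.982060 = 0.955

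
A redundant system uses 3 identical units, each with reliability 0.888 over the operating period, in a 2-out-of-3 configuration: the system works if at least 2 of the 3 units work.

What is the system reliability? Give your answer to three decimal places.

R = Σ_{i=2}^{3} C(3,i) p^i (1−p)^{3−i} with p = 0.888
C(3,2)·0.888^2·0.112^1 = 0.26495
C(3,3)·0.888^3·0.112^0 = 0.70023
Sum = 0.965

0.965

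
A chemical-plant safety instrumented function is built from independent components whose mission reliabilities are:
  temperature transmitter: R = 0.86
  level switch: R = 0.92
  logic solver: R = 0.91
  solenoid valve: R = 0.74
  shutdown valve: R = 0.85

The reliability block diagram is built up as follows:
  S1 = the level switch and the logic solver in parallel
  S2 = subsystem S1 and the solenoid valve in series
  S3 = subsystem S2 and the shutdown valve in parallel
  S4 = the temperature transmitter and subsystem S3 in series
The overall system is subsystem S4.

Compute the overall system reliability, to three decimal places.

0.826

Parallel (level switch and logic solver): 1 − (1 − 0.92000)(1 − 0.91000) = 0.99280
Series ([0.99280] and solenoid valve): 0.99280 × 0.74000 = 0.73467
Parallel ([0.73467] and shutdown valve): 1 − (1 − 0.73467)(1 − 0.85000) = 0.96020
Series (temperature transmitter and [0.96020]): 0.86000 × 0.96020 = 0.826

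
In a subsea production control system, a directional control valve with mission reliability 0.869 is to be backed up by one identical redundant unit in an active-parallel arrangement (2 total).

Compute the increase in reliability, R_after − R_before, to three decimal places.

0.114

R_before = 0.869
R_after = 1 − (1 − 0.869)^2 = 0.983
ΔR = 0.983 − 0.869 = 0.114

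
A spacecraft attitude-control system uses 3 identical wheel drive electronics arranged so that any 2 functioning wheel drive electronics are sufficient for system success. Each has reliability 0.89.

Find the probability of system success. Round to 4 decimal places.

0.9664

R = Σ_{i=2}^{3} C(3,i) p^i (1−p)^{3−i} with p = 0.89
C(3,2)·0.89^2·0.11^1 = 0.261393
C(3,3)·0.89^3·0.11^0 = 0.704969
Sum = 0.9664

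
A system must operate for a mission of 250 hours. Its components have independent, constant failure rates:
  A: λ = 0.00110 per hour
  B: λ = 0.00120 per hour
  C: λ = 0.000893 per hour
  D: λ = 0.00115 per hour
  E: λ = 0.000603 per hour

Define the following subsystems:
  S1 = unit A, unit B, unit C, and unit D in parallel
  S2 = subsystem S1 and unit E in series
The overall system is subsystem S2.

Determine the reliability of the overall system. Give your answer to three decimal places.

0.857

R(A) = exp(−0.00110 × 250) = 0.75957
R(B) = exp(−0.00120 × 250) = 0.74082
R(C) = exp(−0.000893 × 250) = 0.79991
R(D) = exp(−0.00115 × 250) = 0.75014
R(E) = exp(−0.000603 × 250) = 0.86006
Parallel (A, B, C, and D): 1 − (1 − 0.75957)(1 − 0.74082)(1 − 0.79991)(1 − 0.75014) = 0.99688
Series ([0.99688] and E): 0.99688 × 0.86006 = 0.857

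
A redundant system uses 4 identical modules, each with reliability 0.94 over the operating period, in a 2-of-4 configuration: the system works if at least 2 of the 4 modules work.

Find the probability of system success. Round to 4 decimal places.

0.9992

R = Σ_{i=2}^{4} C(4,i) p^i (1−p)^{4−i} with p = 0.94
C(4,2)·0.94^2·0.06^2 = 0.019086
C(4,3)·0.94^3·0.06^1 = 0.199340
C(4,4)·0.94^4·0.06^0 = 0.780749
Sum = 0.9992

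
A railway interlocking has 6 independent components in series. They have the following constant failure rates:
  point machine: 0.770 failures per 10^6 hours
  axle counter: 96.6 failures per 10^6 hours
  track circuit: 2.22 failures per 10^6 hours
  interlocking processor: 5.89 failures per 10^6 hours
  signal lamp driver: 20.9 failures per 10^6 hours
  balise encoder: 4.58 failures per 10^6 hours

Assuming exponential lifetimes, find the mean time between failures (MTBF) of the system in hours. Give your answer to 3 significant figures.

7640

Series of exponential components: λ_sys = Σ λ_i
λ_sys = 0.000000770 + 0.0000966 + 0.00000222 + 0.00000589 + 0.0000209 + 0.00000458 = 1.3096e-04 /h
MTBF = 1 / λ_sys = 7640 h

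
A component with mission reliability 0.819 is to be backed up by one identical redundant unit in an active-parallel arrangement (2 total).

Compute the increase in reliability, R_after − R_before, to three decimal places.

0.148

R_before = 0.819
R_after = 1 − (1 − 0.819)^2 = 0.967
ΔR = 0.967 − 0.819 = 0.148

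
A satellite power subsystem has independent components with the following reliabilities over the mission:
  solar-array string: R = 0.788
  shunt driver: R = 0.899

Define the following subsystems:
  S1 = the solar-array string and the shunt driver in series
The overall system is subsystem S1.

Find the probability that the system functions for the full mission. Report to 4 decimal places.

0.7084

Series (solar-array string and shunt driver): 0.788000 × 0.899000 = 0.7084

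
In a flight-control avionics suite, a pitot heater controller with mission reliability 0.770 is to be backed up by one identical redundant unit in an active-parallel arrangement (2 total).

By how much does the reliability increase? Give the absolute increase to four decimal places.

R_before = 0.770
R_after = 1 − (1 − 0.770)^2 = 0.9471
ΔR = 0.9471 − 0.770 = 0.1771

0.1771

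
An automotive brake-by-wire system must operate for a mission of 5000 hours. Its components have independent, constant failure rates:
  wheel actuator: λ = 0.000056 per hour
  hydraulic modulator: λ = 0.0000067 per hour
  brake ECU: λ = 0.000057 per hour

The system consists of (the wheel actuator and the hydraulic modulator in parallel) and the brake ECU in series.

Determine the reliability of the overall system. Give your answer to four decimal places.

0.7460

R(wheel actuator) = exp(−0.000056 × 5000) = 0.755784
R(hydraulic modulator) = exp(−0.0000067 × 5000) = 0.967055
R(brake ECU) = exp(−0.000057 × 5000) = 0.752014
Parallel (wheel actuator and hydraulic modulator): 1 − (1 − 0.755784)(1 − 0.967055) = 0.991954
Series ([0.991954] and brake ECU): 0.991954 × 0.752014 = 0.7460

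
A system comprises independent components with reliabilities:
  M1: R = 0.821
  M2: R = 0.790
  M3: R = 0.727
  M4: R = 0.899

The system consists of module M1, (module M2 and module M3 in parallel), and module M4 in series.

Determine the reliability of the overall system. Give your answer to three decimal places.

0.696

Parallel (M2 and M3): 1 − (1 − 0.79000)(1 − 0.72700) = 0.94267
Series (M1, [0.94267], and M4): 0.82100 × 0.94267 × 0.89900 = 0.696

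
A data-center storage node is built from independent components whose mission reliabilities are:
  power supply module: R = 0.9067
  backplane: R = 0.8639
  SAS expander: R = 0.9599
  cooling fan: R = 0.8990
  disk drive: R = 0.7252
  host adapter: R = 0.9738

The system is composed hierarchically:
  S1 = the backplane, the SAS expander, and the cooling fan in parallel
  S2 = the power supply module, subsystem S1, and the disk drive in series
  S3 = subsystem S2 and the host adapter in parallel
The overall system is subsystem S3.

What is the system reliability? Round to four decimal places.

Parallel (backplane, SAS expander, and cooling fan): 1 − (1 − 0.863900)(1 − 0.959900)(1 − 0.899000) = 0.999449
Series (power supply module, [0.999449], and disk drive): 0.906700 × 0.999449 × 0.725200 = 0.657177
Parallel ([0.657177] and host adapter): 1 − (1 − 0.657177)(1 − 0.973800) = 0.9910

0.9910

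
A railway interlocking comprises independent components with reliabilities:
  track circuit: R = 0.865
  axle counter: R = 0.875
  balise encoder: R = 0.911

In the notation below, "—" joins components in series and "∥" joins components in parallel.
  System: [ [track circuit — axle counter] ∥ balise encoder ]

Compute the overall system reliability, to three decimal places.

Series (track circuit and axle counter): 0.86500 × 0.87500 = 0.75688
Parallel ([0.75688] and balise encoder): 1 − (1 − 0.75688)(1 − 0.91100) = 0.978

0.978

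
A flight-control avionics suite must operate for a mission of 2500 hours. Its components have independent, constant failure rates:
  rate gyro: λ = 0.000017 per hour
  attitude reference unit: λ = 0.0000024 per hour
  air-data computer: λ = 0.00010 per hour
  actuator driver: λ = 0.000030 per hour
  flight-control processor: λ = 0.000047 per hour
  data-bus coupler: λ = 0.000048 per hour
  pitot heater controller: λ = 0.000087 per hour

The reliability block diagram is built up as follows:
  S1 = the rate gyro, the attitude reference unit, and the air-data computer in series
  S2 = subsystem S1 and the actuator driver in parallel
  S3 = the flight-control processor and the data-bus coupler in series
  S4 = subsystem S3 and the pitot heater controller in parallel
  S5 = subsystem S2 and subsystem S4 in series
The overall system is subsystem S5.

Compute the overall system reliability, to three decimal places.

R(rate gyro) = exp(−0.000017 × 2500) = 0.95839
R(attitude reference unit) = exp(−0.0000024 × 2500) = 0.99402
R(air-data computer) = exp(−0.00010 × 2500) = 0.77880
R(actuator driver) = exp(−0.000030 × 2500) = 0.92774
R(flight-control processor) = exp(−0.000047 × 2500) = 0.88914
R(data-bus coupler) = exp(−0.000048 × 2500) = 0.88692
R(pitot heater controller) = exp(−0.000087 × 2500) = 0.80453
Series (rate gyro, attitude reference unit, and air-data computer): 0.95839 × 0.99402 × 0.77880 = 0.74193
Parallel ([0.74193] and actuator driver): 1 − (1 − 0.74193)(1 − 0.92774) = 0.98135
Series (flight-control processor and data-bus coupler): 0.88914 × 0.88692 = 0.78860
Parallel ([0.78860] and pitot heater controller): 1 − (1 − 0.78860)(1 − 0.80453) = 0.95868
Series ([0.98135] and [0.95868]): 0.98135 × 0.95868 = 0.941

0.941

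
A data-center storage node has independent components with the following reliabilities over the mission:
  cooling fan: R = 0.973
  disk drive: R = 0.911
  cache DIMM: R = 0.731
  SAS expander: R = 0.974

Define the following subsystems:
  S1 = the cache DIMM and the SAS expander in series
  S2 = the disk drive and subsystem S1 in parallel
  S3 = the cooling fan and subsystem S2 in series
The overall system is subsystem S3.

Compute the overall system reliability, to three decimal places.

Series (cache DIMM and SAS expander): 0.73100 × 0.97400 = 0.71199
Parallel (disk drive and [0.71199]): 1 − (1 − 0.91100)(1 − 0.71199) = 0.97437
Series (cooling fan and [0.97437]): 0.97300 × 0.97437 = 0.948

0.948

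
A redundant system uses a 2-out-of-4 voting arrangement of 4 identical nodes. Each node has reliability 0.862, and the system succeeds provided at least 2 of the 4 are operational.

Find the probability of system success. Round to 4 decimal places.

0.9906

R = Σ_{i=2}^{4} C(4,i) p^i (1−p)^{4−i} with p = 0.862
C(4,2)·0.862^2·0.138^2 = 0.084903
C(4,3)·0.862^3·0.138^1 = 0.353558
C(4,4)·0.862^4·0.138^0 = 0.552114
Sum = 0.9906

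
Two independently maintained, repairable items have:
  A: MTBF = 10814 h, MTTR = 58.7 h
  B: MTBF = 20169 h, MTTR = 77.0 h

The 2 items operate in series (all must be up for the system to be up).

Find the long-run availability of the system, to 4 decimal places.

A(A) = MTBF/(MTBF+MTTR) = 10814/(10814+58.7) = 0.994601
A(B) = MTBF/(MTBF+MTTR) = 20169/(20169+77.0) = 0.996197
Series availability: 0.994601 × 0.996197 = 0.9908

0.9908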